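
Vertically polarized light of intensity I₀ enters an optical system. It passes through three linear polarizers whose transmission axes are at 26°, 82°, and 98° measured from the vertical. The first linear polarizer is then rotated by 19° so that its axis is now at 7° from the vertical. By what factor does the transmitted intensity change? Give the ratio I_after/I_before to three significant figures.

Before rotation:
I₁ = I₀ cos²(26° − 0°) = I₀ cos²(26°) = 0.8078 I₀.
I₂ = I₁ cos²(82° − 26°) = 0.8078 I₀ · cos²(56°) = 0.2526 I₀.
I₃ = I₂ cos²(98° − 82°) = 0.2526 I₀ · cos²(16°) = 0.2334 I₀.
After rotation:
I₁ = I₀ cos²(7° − 0°) = I₀ cos²(7°) = 0.9851 I₀.
I₂ = I₁ cos²(82° − 7°) = 0.9851 I₀ · cos²(75°) = 0.06599 I₀.
I₃ = I₂ cos²(98° − 82°) = 0.06599 I₀ · cos²(16°) = 0.06098 I₀.
Ratio = 0.06098 / 0.2334 = 0.2612.

I_new/I_old ≈ 0.261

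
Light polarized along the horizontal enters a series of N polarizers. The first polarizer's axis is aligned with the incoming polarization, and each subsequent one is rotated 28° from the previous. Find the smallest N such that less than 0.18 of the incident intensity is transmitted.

N = 8

First polarizer is aligned with the polarization: full transmission.
Each further stage multiplies by cos²(28°) = 0.7796.
After N polarizers: T = 0.7796^(N−1). Require T < 0.18 ⇒ N−1 > ln(0.18)/ln(0.7796) = 6.89, so N−1 ≥ 7 and N = 8.
Check: N=8 gives T = 0.175 < 0.18; N=7 gives T = 0.2245.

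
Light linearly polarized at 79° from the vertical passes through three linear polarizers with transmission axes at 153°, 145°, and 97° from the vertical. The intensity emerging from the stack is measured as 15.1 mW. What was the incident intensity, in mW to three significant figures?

By Malus's law, I₁ = I₀ cos²(153° − 79°) = I₀ cos²(74°) = 0.07598 I₀.
I₂ = I₁ cos²(145° − 153°) = 0.07598 I₀ · cos²(8°) = 0.0745 I₀.
I₃ = I₂ cos²(97° − 145°) = 0.0745 I₀ · cos²(48°) = 0.03336 I₀.
So 15.1 mW = 0.03336 I₀, giving I₀ = 15.1/0.03336 = 452.7 mW.

I₀ ≈ 453 mW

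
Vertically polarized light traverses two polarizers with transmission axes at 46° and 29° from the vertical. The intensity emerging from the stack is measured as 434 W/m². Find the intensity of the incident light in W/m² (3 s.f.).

I₀ ≈ 983 W/m²

I₁ = I₀ cos²(46° − 0°) = I₀ cos²(46°) = 0.4826 I₀.
I₂ = I₁ cos²(29° − 46°) = 0.4826 I₀ · cos²(17°) = 0.4413 I₀.
So 434 W/m² = 0.4413 I₀, giving I₀ = 434/0.4413 = 983.5 W/m².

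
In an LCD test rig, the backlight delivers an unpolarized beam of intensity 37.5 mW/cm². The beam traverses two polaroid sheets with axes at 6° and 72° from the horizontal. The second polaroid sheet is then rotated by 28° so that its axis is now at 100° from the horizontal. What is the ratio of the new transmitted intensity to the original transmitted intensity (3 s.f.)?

I_new/I_old ≈ 0.0294

Before rotation:
Unpolarized light through the first polarizer → I₁ = ½ I₀, now polarized at 6°.
I₂ = I₁ cos²(72° − 6°) = 0.5 I₀ · cos²(66°) = 0.08272 I₀.
After rotation:
Unpolarized light through the first polarizer → I₁ = ½ I₀, now polarized at 6°.
Angle between axes 1 and 2: 86°. I₂ = 0.5 I₀ · cos²(86°) = 0.002433 I₀.
Ratio = 0.002433 / 0.08272 = 0.02941.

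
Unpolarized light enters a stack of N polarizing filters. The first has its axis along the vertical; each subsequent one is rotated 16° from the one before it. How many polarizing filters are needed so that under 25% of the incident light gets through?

N = 10

First polarizer halves the unpolarized light: factor 1/2.
Each further stage multiplies by cos²(16°) = 0.924.
After N polarizers: T = 0.5·0.924^(N−1). Require T < 0.25 ⇒ N−1 > ln(0.25/0.5)/ln(0.924) = 8.77, so N−1 ≥ 9 and N = 10.
Check: N=10 gives T = 0.2455 < 0.25; N=9 gives T = 0.2657.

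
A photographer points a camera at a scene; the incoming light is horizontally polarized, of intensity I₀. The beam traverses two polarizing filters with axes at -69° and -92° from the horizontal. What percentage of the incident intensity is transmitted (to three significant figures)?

≈ 10.9%

By Malus's law, I₁ = I₀ cos²(-69° − 0°) = I₀ cos²(69°) = 0.1284 I₀.
I₂ = I₁ cos²(-92° + 69°) = 0.1284 I₀ · cos²(23°) = 0.1088 I₀.
That is 10.88% of the incident intensity.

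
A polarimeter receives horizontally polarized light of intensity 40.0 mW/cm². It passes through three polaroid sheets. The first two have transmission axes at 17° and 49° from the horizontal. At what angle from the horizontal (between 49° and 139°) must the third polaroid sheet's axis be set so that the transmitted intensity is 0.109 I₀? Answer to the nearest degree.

θ ≈ 115°

I₁ = I₀ cos²(17° − 0°) = I₀ cos²(17°) = 0.9145 I₀.
I₂ = I₁ cos²(49° − 17°) = 0.9145 I₀ · cos²(32°) = 0.6577 I₀.
Need I₃/I₀ = 0.109, so cos²(θ − 49°) = 0.109 / 0.6577 = 0.1657.
θ − 49° = arccos(√0.1657) = 66.0°, giving θ ≈ 49 + 66.0 = 115.0°.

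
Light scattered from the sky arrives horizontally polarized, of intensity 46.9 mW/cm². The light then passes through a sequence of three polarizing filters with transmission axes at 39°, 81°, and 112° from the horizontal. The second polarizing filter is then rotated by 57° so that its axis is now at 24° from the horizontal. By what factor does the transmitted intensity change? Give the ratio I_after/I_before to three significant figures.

Before rotation:
By Malus's law, I₁ = I₀ cos²(39° − 0°) = I₀ cos²(39°) = 0.604 I₀.
I₂ = I₁ cos²(81° − 39°) = 0.604 I₀ · cos²(42°) = 0.3335 I₀.
I₃ = I₂ cos²(112° − 81°) = 0.3335 I₀ · cos²(31°) = 0.2451 I₀.
After rotation:
I₁ = I₀ cos²(39° − 0°) = I₀ cos²(39°) = 0.604 I₀.
I₂ = I₁ cos²(24° − 39°) = 0.604 I₀ · cos²(15°) = 0.5635 I₀.
I₃ = I₂ cos²(112° − 24°) = 0.5635 I₀ · cos²(88°) = 0.0006863 I₀.
Ratio = 0.0006863 / 0.2451 = 0.002801.

I_new/I_old ≈ 0.00280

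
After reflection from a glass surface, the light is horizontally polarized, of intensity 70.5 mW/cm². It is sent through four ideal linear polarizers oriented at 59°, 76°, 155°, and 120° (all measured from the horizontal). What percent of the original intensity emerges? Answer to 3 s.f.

≈ 0.593%

I₁ = 70.5 mW/cm² · cos²(59°) = 18.7 mW/cm².
I₂ = I₁ · cos²(17°) = 18.7 · 0.9145 = 17.1 mW/cm².
I₃ = I₂ · cos²(79°) = 17.1 · 0.03641 = 0.6227 mW/cm².
I₄ = I₃ · cos²(35°) = 0.6227 · 0.671 = 0.4178 mW/cm².
That is 0.5926% of the incident intensity.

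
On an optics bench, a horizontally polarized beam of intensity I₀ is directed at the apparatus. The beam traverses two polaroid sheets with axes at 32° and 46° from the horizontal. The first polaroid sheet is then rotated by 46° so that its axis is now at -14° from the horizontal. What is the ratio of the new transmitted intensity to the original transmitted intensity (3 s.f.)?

Before rotation:
I₁ = I₀ cos²(32° − 0°) = I₀ cos²(32°) = 0.7192 I₀.
I₂ = I₁ cos²(46° − 32°) = 0.7192 I₀ · cos²(14°) = 0.6771 I₀.
After rotation:
I₁ = I₀ cos²(-14° − 0°) = I₀ cos²(14°) = 0.9415 I₀.
I₂ = I₁ cos²(46° + 14°) = 0.9415 I₀ · cos²(60°) = 0.2354 I₀.
Ratio = 0.2354 / 0.6771 = 0.3476.

I_new/I_old ≈ 0.348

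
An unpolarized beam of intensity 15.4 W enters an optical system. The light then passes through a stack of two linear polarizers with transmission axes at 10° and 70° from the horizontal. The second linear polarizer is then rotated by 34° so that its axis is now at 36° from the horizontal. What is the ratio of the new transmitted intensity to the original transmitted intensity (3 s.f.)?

I_new/I_old ≈ 3.23

Before rotation:
Unpolarized light through the first polarizer → I₁ = ½ I₀, now polarized at 10°.
I₂ = I₁ cos²(70° − 10°) = 0.5 I₀ · cos²(60°) = 0.125 I₀.
After rotation:
Unpolarized light through the first polarizer → I₁ = ½ I₀, now polarized at 10°.
I₂ = I₁ cos²(36° − 10°) = 0.5 I₀ · cos²(26°) = 0.4039 I₀.
Ratio = 0.4039 / 0.125 = 3.231.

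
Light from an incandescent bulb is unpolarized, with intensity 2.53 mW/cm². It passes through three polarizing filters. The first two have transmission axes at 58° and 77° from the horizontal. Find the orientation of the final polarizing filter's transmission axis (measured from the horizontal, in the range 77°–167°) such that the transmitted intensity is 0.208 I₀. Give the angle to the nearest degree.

Unpolarized light through the first polarizer → I₁ = ½ I₀, now polarized at 58°.
I₂ = I₁ cos²(77° − 58°) = 0.5 I₀ · cos²(19°) = 0.447 I₀.
Need I₃/I₀ = 0.208, so cos²(θ − 77°) = 0.208 / 0.447 = 0.4653.
θ − 77° = arccos(√0.4653) = 47.0°, giving θ ≈ 77 + 47.0 = 124.0°.

θ ≈ 124°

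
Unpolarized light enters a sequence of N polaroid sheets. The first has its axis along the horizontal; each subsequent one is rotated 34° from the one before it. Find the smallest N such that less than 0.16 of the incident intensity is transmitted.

First polarizer halves the unpolarized light: factor 1/2.
Each further stage multiplies by cos²(34°) = 0.6873.
After N polarizers: T = 0.5·0.6873^(N−1). Require T < 0.16 ⇒ N−1 > ln(0.16/0.5)/ln(0.6873) = 3.04, so N−1 ≥ 4 and N = 5.
Check: N=5 gives T = 0.1116 < 0.16; N=4 gives T = 0.1623.

N = 5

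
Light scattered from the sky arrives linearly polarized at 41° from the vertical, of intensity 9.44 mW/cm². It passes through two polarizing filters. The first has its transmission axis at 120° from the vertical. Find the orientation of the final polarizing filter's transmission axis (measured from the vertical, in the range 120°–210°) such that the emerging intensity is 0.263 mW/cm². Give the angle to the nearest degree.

By Malus's law, I₁ = I₀ cos²(120° − 41°) = I₀ cos²(79°) = 0.03641 I₀.
Target fraction: 0.263 / 9.44 mW/cm² = 0.02786 of I₀.
Need I₂/I₀ = 0.02786, so cos²(θ − 120°) = 0.02786 / 0.03641 = 0.7652.
θ − 120° = arccos(√0.7652) = 29.0°, giving θ ≈ 120 + 29.0 = 149.0°.

θ ≈ 149°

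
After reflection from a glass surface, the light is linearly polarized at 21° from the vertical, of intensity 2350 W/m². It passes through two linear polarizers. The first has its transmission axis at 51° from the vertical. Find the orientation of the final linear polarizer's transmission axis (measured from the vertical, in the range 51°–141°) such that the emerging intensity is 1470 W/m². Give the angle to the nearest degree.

θ ≈ 75°

By Malus's law, I₁ = I₀ cos²(51° − 21°) = I₀ cos²(30°) = 0.75 I₀.
Target fraction: 1470 / 2350 W/m² = 0.6255 of I₀.
Need I₂/I₀ = 0.6255, so cos²(θ − 51°) = 0.6255 / 0.75 = 0.834.
θ − 51° = arccos(√0.834) = 24.0°, giving θ ≈ 51 + 24.0 = 75.0°.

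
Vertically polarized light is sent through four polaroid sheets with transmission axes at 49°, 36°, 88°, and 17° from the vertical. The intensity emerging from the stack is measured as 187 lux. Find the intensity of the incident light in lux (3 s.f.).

I₀ ≈ 1.14e4 lux

I₁ = I₀ cos²(49° − 0°) = I₀ cos²(49°) = 0.4304 I₀.
I₂ = I₁ cos²(36° − 49°) = 0.4304 I₀ · cos²(13°) = 0.4086 I₀.
I₃ = I₂ cos²(88° − 36°) = 0.4086 I₀ · cos²(52°) = 0.1549 I₀.
I₄ = I₃ cos²(17° − 88°) = 0.1549 I₀ · cos²(71°) = 0.01642 I₀.
So 187 lux = 0.01642 I₀, giving I₀ = 187/0.01642 = 1.139e+04 lux.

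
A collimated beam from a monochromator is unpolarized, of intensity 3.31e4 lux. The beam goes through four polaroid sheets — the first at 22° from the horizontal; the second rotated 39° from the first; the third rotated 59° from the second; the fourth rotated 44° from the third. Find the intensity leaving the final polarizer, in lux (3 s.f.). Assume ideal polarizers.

I ≈ 1370 lux

Unpolarized light through the first polarizer → I₁ = 3.31e4 lux/2 = 1.655e+04 lux, polarized at 22°.
I₂ = I₁ · cos²(39°) = 1.655e+04 · 0.604 = 9995 lux.
I₃ = I₂ · cos²(59°) = 9995 · 0.2653 = 2651 lux.
I₄ = I₃ · cos²(44°) = 2651 · 0.5174 = 1372 lux.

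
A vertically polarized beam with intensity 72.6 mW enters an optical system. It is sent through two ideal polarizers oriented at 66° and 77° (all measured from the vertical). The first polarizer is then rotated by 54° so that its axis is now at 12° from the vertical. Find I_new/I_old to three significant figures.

I_new/I_old ≈ 1.07

Before rotation:
By Malus's law, I₁ = I₀ cos²(66° − 0°) = I₀ cos²(66°) = 0.1654 I₀.
I₂ = I₁ cos²(77° − 66°) = 0.1654 I₀ · cos²(11°) = 0.1594 I₀.
After rotation:
I₁ = I₀ cos²(12° − 0°) = I₀ cos²(12°) = 0.9568 I₀.
I₂ = I₁ cos²(77° − 12°) = 0.9568 I₀ · cos²(65°) = 0.1709 I₀.
Ratio = 0.1709 / 0.1594 = 1.072.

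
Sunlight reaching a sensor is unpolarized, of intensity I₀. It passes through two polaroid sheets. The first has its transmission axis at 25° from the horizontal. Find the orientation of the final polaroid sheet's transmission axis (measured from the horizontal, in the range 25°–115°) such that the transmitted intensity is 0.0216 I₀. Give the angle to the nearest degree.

θ ≈ 103°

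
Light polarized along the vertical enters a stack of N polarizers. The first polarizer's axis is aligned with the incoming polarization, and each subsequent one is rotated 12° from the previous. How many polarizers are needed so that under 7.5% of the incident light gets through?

N = 60

First polarizer is aligned with the polarization: full transmission.
Each further stage multiplies by cos²(12°) = 0.9568.
After N polarizers: T = 0.9568^(N−1). Require T < 0.075 ⇒ N−1 > ln(0.075)/ln(0.9568) = 58.62, so N−1 ≥ 59 and N = 60.
Check: N=60 gives T = 0.07374 < 0.075; N=59 gives T = 0.07707.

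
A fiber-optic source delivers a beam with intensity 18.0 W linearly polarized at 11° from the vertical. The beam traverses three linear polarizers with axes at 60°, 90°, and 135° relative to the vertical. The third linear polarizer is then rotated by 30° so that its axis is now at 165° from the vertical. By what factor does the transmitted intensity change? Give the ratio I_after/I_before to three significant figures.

I_new/I_old ≈ 0.134

Before rotation:
By Malus's law, I₁ = I₀ cos²(60° − 11°) = I₀ cos²(49°) = 0.4304 I₀.
I₂ = I₁ cos²(90° − 60°) = 0.4304 I₀ · cos²(30°) = 0.3228 I₀.
I₃ = I₂ cos²(135° − 90°) = 0.3228 I₀ · cos²(45°) = 0.1614 I₀.
After rotation:
I₁ = I₀ cos²(60° − 11°) = I₀ cos²(49°) = 0.4304 I₀.
I₂ = I₁ cos²(90° − 60°) = 0.4304 I₀ · cos²(30°) = 0.3228 I₀.
I₃ = I₂ cos²(165° − 90°) = 0.3228 I₀ · cos²(75°) = 0.02162 I₀.
Ratio = 0.02162 / 0.1614 = 0.134.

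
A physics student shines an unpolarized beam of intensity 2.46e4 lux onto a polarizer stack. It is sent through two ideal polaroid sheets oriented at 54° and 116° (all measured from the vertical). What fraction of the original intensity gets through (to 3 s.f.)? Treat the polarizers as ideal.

Unpolarized light through the first polarizer → I₁ = 2.46e4 lux/2 = 1.23e+04 lux, polarized at 54°.
I₂ = I₁ · cos²(62°) = 1.23e+04 · 0.2204 = 2711 lux.
Transmitted fraction = 0.1102.

I/I₀ ≈ 0.110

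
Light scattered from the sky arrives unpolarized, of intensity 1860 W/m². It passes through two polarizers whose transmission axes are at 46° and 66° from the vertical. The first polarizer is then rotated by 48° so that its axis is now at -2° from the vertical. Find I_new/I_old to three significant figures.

I_new/I_old ≈ 0.159

Before rotation:
Unpolarized light through the first polarizer → I₁ = ½ I₀, now polarized at 46°.
I₂ = I₁ cos²(66° − 46°) = 0.5 I₀ · cos²(20°) = 0.4415 I₀.
After rotation:
Unpolarized light through the first polarizer → I₁ = ½ I₀, now polarized at -2°.
I₂ = I₁ cos²(66° + 2°) = 0.5 I₀ · cos²(68°) = 0.07017 I₀.
Ratio = 0.07017 / 0.4415 = 0.1589.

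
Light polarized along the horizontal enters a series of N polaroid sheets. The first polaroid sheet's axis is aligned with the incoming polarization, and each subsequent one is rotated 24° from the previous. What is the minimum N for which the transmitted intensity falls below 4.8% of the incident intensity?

First polarizer is aligned with the polarization: full transmission.
Each further stage multiplies by cos²(24°) = 0.8346.
After N polarizers: T = 0.8346^(N−1). Require T < 0.048 ⇒ N−1 > ln(0.048)/ln(0.8346) = 16.79, so N−1 ≥ 17 and N = 18.
Check: N=18 gives T = 0.04622 < 0.048; N=17 gives T = 0.05538.

N = 18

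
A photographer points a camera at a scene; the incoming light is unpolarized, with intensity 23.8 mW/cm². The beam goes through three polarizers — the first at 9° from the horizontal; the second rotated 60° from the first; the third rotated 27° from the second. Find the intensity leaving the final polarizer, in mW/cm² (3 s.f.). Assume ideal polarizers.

Unpolarized light through the first polarizer → I₁ = 23.8 mW/cm²/2 = 11.9 mW/cm², polarized at 9°.
I₂ = I₁ · cos²(60°) = 11.9 · 0.25 = 2.975 mW/cm².
I₃ = I₂ · cos²(27°) = 2.975 · 0.7939 = 2.362 mW/cm².

I ≈ 2.36 mW/cm²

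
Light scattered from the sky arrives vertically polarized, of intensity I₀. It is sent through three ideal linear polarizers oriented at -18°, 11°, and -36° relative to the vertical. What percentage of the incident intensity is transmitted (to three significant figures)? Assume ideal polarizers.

≈ 32.2%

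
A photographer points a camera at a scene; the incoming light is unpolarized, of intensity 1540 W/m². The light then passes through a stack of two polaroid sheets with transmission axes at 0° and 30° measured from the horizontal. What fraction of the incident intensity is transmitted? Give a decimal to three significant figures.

Unpolarized light through the first polarizer → I₁ = 1540 W/m²/2 = 770 W/m², polarized at 0°.
I₂ = I₁ · cos²(30°) = 770 · 0.75 = 577.5 W/m².
Transmitted fraction = 0.375.

I/I₀ ≈ 0.375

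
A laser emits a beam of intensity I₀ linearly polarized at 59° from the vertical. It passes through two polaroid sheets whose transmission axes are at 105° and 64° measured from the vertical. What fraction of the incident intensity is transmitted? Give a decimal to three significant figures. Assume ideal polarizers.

I₁ = I₀ cos²(105° − 59°) = I₀ cos²(46°) = 0.4826 I₀.
I₂ = I₁ cos²(64° − 105°) = 0.4826 I₀ · cos²(41°) = 0.2749 I₀.
Transmitted fraction = 0.2749.

≈ 0.275 I₀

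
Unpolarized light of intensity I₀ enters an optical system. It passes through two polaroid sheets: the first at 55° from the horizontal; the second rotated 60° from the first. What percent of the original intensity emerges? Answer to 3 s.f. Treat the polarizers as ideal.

≈ 12.5%

Unpolarized light through the first polarizer → I₁ = ½ I₀, now polarized at 55°.
I₂ = I₁ cos²(60°) = 0.5 · 0.25 I₀ = 0.125 I₀.
That is 12.5% of the incident intensity.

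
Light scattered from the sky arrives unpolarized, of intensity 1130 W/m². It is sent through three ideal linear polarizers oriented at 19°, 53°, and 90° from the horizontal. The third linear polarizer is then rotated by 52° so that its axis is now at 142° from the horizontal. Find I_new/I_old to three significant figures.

Before rotation:
Unpolarized light through the first polarizer → I₁ = ½ I₀, now polarized at 19°.
I₂ = I₁ cos²(53° − 19°) = 0.5 I₀ · cos²(34°) = 0.3437 I₀.
I₃ = I₂ cos²(90° − 53°) = 0.3437 I₀ · cos²(37°) = 0.2192 I₀.
After rotation:
Unpolarized light through the first polarizer → I₁ = ½ I₀, now polarized at 19°.
I₂ = I₁ cos²(53° − 19°) = 0.5 I₀ · cos²(34°) = 0.3437 I₀.
I₃ = I₂ cos²(142° − 53°) = 0.3437 I₀ · cos²(89°) = 0.0001047 I₀.
Ratio = 0.0001047 / 0.2192 = 0.0004775.

I_new/I_old ≈ 0.000478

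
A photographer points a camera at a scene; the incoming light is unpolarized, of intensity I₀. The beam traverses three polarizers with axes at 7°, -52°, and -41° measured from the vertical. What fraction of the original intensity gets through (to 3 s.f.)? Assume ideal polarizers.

≈ 0.128 I₀

Unpolarized light through the first polarizer → I₁ = ½ I₀, now polarized at 7°.
I₂ = I₁ cos²(-52° − 7°) = 0.5 I₀ · cos²(59°) = 0.1326 I₀.
I₃ = I₂ cos²(-41° + 52°) = 0.1326 I₀ · cos²(11°) = 0.1278 I₀.
Transmitted fraction = 0.1278.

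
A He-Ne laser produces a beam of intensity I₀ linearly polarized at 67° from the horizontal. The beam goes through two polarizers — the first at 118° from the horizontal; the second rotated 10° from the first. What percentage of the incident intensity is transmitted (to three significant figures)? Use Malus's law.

By Malus's law, I₁ = I₀ cos²(118° − 67°) = I₀ cos²(51°) = 0.396 I₀.
I₂ = I₁ cos²(10°) = 0.396 · 0.9698 I₀ = 0.3841 I₀.
That is 38.41% of the incident intensity.

≈ 38.4%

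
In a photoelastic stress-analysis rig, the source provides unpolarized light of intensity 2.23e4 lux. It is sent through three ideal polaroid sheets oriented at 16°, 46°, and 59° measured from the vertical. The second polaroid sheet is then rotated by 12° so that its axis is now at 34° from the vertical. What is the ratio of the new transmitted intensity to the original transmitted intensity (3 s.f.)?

I_new/I_old ≈ 1.04

Before rotation:
Unpolarized light through the first polarizer → I₁ = ½ I₀, now polarized at 16°.
I₂ = I₁ cos²(46° − 16°) = 0.5 I₀ · cos²(30°) = 0.375 I₀.
I₃ = I₂ cos²(59° − 46°) = 0.375 I₀ · cos²(13°) = 0.356 I₀.
After rotation:
Unpolarized light through the first polarizer → I₁ = ½ I₀, now polarized at 16°.
I₂ = I₁ cos²(34° − 16°) = 0.5 I₀ · cos²(18°) = 0.4523 I₀.
I₃ = I₂ cos²(59° − 34°) = 0.4523 I₀ · cos²(25°) = 0.3715 I₀.
Ratio = 0.3715 / 0.356 = 1.043.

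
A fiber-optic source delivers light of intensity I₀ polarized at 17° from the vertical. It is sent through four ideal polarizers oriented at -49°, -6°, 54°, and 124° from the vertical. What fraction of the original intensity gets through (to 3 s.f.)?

I₁ = I₀ cos²(-49° − 17°) = I₀ cos²(66°) = 0.1654 I₀.
I₂ = I₁ cos²(-6° + 49°) = 0.1654 I₀ · cos²(43°) = 0.08849 I₀.
I₃ = I₂ cos²(54° + 6°) = 0.08849 I₀ · cos²(60°) = 0.02212 I₀.
I₄ = I₃ cos²(124° − 54°) = 0.02212 I₀ · cos²(70°) = 0.002588 I₀.
Transmitted fraction = 0.002588.

≈ 0.00259 I₀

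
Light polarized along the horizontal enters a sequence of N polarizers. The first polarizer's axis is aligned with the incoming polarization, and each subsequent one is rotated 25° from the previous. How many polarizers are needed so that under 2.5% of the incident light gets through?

N = 20

First polarizer is aligned with the polarization: full transmission.
Each further stage multiplies by cos²(25°) = 0.8214.
After N polarizers: T = 0.8214^(N−1). Require T < 0.025 ⇒ N−1 > ln(0.025)/ln(0.8214) = 18.75, so N−1 ≥ 19 and N = 20.
Check: N=20 gives T = 0.02379 < 0.025; N=19 gives T = 0.02897.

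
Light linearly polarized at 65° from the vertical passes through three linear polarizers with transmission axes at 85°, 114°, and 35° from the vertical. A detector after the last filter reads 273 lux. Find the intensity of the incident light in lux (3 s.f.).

I₁ = I₀ cos²(85° − 65°) = I₀ cos²(20°) = 0.883 I₀.
I₂ = I₁ cos²(114° − 85°) = 0.883 I₀ · cos²(29°) = 0.6755 I₀.
I₃ = I₂ cos²(35° − 114°) = 0.6755 I₀ · cos²(79°) = 0.02459 I₀.
So 273 lux = 0.02459 I₀, giving I₀ = 273/0.02459 = 1.11e+04 lux.

I₀ ≈ 1.11e4 lux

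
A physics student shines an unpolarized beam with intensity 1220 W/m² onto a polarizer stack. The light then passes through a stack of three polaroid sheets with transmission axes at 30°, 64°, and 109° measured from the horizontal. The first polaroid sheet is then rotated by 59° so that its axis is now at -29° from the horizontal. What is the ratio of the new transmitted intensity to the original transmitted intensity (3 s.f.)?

I_new/I_old ≈ 0.00399

Before rotation:
Unpolarized light through the first polarizer → I₁ = ½ I₀, now polarized at 30°.
I₂ = I₁ cos²(64° − 30°) = 0.5 I₀ · cos²(34°) = 0.3437 I₀.
I₃ = I₂ cos²(109° − 64°) = 0.3437 I₀ · cos²(45°) = 0.1718 I₀.
After rotation:
Unpolarized light through the first polarizer → I₁ = ½ I₀, now polarized at -29°.
Angle between axes 1 and 2: 87°. I₂ = 0.5 I₀ · cos²(87°) = 0.00137 I₀.
I₃ = I₂ cos²(109° − 64°) = 0.00137 I₀ · cos²(45°) = 0.0006848 I₀.
Ratio = 0.0006848 / 0.1718 = 0.003985.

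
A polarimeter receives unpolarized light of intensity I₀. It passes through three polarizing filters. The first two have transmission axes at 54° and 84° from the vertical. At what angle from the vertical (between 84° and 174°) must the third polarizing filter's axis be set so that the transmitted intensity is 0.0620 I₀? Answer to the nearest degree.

θ ≈ 150°

Unpolarized light through the first polarizer → I₁ = ½ I₀, now polarized at 54°.
I₂ = I₁ cos²(84° − 54°) = 0.5 I₀ · cos²(30°) = 0.375 I₀.
Need I₃/I₀ = 0.062, so cos²(θ − 84°) = 0.062 / 0.375 = 0.1653.
θ − 84° = arccos(√0.1653) = 66.0°, giving θ ≈ 84 + 66.0 = 150.0°.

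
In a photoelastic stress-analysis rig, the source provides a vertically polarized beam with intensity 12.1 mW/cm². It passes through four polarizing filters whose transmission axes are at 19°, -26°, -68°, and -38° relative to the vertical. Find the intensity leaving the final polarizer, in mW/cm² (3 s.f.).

I₁ = 12.1 mW/cm² · cos²(19°) = 10.82 mW/cm².
I₂ = I₁ · cos²(45°) = 10.82 · 0.5 = 5.409 mW/cm².
I₃ = I₂ · cos²(42°) = 5.409 · 0.5523 = 2.987 mW/cm².
I₄ = I₃ · cos²(30°) = 2.987 · 0.75 = 2.24 mW/cm².

I ≈ 2.24 mW/cm²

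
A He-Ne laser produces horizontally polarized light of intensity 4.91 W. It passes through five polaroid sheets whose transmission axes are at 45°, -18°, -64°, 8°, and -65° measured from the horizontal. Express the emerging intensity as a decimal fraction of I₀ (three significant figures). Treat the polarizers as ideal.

I/I₀ ≈ 0.000406

By Malus's law, I₁ = 4.91 W · cos²(45°) = 2.455 W.
I₂ = I₁ · cos²(63°) = 2.455 · 0.2061 = 0.506 W.
I₃ = I₂ · cos²(46°) = 0.506 · 0.4826 = 0.2442 W.
I₄ = I₃ · cos²(72°) = 0.2442 · 0.09549 = 0.02332 W.
I₅ = I₄ · cos²(73°) = 0.02332 · 0.08548 = 0.001993 W.
Transmitted fraction = 0.0004059.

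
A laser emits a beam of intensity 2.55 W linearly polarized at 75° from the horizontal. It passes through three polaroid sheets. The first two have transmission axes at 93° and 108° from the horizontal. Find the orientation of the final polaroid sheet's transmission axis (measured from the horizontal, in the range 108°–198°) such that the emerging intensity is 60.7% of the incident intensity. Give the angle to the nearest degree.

I₁ = I₀ cos²(93° − 75°) = I₀ cos²(18°) = 0.9045 I₀.
I₂ = I₁ cos²(108° − 93°) = 0.9045 I₀ · cos²(15°) = 0.8439 I₀.
Need I₃/I₀ = 0.607, so cos²(θ − 108°) = 0.607 / 0.8439 = 0.7193.
θ − 108° = arccos(√0.7193) = 32.0°, giving θ ≈ 108 + 32.0 = 140.0°.

θ ≈ 140°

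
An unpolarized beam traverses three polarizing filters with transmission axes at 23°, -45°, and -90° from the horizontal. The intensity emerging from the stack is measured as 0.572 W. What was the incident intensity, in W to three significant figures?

Unpolarized light through the first polarizer → I₁ = ½ I₀, now polarized at 23°.
I₂ = I₁ cos²(-45° − 23°) = 0.5 I₀ · cos²(68°) = 0.07017 I₀.
I₃ = I₂ cos²(-90° + 45°) = 0.07017 I₀ · cos²(45°) = 0.03508 I₀.
So 0.572 W = 0.03508 I₀, giving I₀ = 0.572/0.03508 = 16.3 W.

I₀ ≈ 16.3 W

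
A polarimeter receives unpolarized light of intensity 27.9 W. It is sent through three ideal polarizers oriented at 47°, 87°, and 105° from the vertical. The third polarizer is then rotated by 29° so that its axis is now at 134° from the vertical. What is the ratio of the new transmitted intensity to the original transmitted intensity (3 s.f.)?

Before rotation:
Unpolarized light through the first polarizer → I₁ = ½ I₀, now polarized at 47°.
I₂ = I₁ cos²(87° − 47°) = 0.5 I₀ · cos²(40°) = 0.2934 I₀.
I₃ = I₂ cos²(105° − 87°) = 0.2934 I₀ · cos²(18°) = 0.2654 I₀.
After rotation:
Unpolarized light through the first polarizer → I₁ = ½ I₀, now polarized at 47°.
I₂ = I₁ cos²(87° − 47°) = 0.5 I₀ · cos²(40°) = 0.2934 I₀.
I₃ = I₂ cos²(134° − 87°) = 0.2934 I₀ · cos²(47°) = 0.1365 I₀.
Ratio = 0.1365 / 0.2654 = 0.5142.

I_new/I_old ≈ 0.514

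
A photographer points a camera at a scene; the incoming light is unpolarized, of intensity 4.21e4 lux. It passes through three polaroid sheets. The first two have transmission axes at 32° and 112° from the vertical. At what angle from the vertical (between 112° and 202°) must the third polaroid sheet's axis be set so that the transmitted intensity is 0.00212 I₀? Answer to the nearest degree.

θ ≈ 180°

Unpolarized light through the first polarizer → I₁ = ½ I₀, now polarized at 32°.
I₂ = I₁ cos²(112° − 32°) = 0.5 I₀ · cos²(80°) = 0.01508 I₀.
Need I₃/I₀ = 0.00212, so cos²(θ − 112°) = 0.00212 / 0.01508 = 0.1406.
θ − 112° = arccos(√0.1406) = 68.0°, giving θ ≈ 112 + 68.0 = 180.0°.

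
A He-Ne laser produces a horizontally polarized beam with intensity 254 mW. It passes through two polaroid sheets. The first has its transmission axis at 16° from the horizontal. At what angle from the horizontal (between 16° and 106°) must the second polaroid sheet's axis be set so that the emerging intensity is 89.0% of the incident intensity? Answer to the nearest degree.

θ ≈ 27°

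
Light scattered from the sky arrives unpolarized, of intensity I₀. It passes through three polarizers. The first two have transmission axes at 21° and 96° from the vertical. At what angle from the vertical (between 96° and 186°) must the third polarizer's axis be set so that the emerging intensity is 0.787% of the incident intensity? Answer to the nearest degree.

θ ≈ 157°

Unpolarized light through the first polarizer → I₁ = ½ I₀, now polarized at 21°.
I₂ = I₁ cos²(96° − 21°) = 0.5 I₀ · cos²(75°) = 0.03349 I₀.
Need I₃/I₀ = 0.00787, so cos²(θ − 96°) = 0.00787 / 0.03349 = 0.235.
θ − 96° = arccos(√0.235) = 61.0°, giving θ ≈ 96 + 61.0 = 157.0°.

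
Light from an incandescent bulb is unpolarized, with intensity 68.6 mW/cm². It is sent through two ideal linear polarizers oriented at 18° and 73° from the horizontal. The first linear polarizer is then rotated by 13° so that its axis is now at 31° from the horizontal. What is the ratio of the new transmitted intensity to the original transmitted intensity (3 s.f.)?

I_new/I_old ≈ 1.68

Before rotation:
Unpolarized light through the first polarizer → I₁ = ½ I₀, now polarized at 18°.
I₂ = I₁ cos²(73° − 18°) = 0.5 I₀ · cos²(55°) = 0.1645 I₀.
After rotation:
Unpolarized light through the first polarizer → I₁ = ½ I₀, now polarized at 31°.
I₂ = I₁ cos²(73° − 31°) = 0.5 I₀ · cos²(42°) = 0.2761 I₀.
Ratio = 0.2761 / 0.1645 = 1.679.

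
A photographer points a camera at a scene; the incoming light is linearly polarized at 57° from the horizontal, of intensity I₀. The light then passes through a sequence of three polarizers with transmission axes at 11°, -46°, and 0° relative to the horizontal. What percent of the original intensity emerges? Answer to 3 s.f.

I₁ = I₀ cos²(11° − 57°) = I₀ cos²(46°) = 0.4826 I₀.
I₂ = I₁ cos²(-46° − 11°) = 0.4826 I₀ · cos²(57°) = 0.1431 I₀.
I₃ = I₂ cos²(0° + 46°) = 0.1431 I₀ · cos²(46°) = 0.06907 I₀.
That is 6.907% of the incident intensity.

≈ 6.91%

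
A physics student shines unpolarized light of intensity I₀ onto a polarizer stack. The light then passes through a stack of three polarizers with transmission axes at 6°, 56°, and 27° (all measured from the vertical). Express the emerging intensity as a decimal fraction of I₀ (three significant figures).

≈ 0.158 I₀

Unpolarized light through the first polarizer → I₁ = ½ I₀, now polarized at 6°.
I₂ = I₁ cos²(56° − 6°) = 0.5 I₀ · cos²(50°) = 0.2066 I₀.
I₃ = I₂ cos²(27° − 56°) = 0.2066 I₀ · cos²(29°) = 0.158 I₀.
Transmitted fraction = 0.158.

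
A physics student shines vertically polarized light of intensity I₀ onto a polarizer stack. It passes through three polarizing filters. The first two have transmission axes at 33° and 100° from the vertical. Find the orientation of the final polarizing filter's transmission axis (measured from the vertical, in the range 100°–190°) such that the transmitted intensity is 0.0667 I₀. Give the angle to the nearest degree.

I₁ = I₀ cos²(33° − 0°) = I₀ cos²(33°) = 0.7034 I₀.
I₂ = I₁ cos²(100° − 33°) = 0.7034 I₀ · cos²(67°) = 0.1074 I₀.
Need I₃/I₀ = 0.0667, so cos²(θ − 100°) = 0.0667 / 0.1074 = 0.6211.
θ − 100° = arccos(√0.6211) = 38.0°, giving θ ≈ 100 + 38.0 = 138.0°.

θ ≈ 138°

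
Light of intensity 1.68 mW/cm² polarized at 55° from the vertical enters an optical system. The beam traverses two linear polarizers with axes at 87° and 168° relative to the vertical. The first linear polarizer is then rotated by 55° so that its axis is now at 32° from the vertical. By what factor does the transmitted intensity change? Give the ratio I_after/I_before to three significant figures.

Before rotation:
I₁ = I₀ cos²(87° − 55°) = I₀ cos²(32°) = 0.7192 I₀.
I₂ = I₁ cos²(168° − 87°) = 0.7192 I₀ · cos²(81°) = 0.0176 I₀.
After rotation:
I₁ = I₀ cos²(32° − 55°) = I₀ cos²(23°) = 0.8473 I₀.
Angle between axes 1 and 2: 44°. I₂ = 0.8473 I₀ · cos²(44°) = 0.4385 I₀.
Ratio = 0.4385 / 0.0176 = 24.91.

I_new/I_old ≈ 24.9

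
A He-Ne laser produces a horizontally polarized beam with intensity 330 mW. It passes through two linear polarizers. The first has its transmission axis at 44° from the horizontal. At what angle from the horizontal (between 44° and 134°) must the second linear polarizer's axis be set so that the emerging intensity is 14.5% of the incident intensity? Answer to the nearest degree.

By Malus's law, I₁ = I₀ cos²(44° − 0°) = I₀ cos²(44°) = 0.5174 I₀.
Need I₂/I₀ = 0.145, so cos²(θ − 44°) = 0.145 / 0.5174 = 0.2802.
θ − 44° = arccos(√0.2802) = 58.0°, giving θ ≈ 44 + 58.0 = 102.0°.

θ ≈ 102°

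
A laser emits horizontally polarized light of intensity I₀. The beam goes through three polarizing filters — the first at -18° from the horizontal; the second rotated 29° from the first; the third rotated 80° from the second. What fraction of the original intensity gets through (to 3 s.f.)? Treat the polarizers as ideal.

≈ 0.0209 I₀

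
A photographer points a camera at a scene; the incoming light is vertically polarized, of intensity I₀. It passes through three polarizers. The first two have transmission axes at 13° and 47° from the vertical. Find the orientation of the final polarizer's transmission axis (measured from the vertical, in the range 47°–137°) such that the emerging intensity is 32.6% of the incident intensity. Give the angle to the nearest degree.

θ ≈ 92°

I₁ = I₀ cos²(13° − 0°) = I₀ cos²(13°) = 0.9494 I₀.
I₂ = I₁ cos²(47° − 13°) = 0.9494 I₀ · cos²(34°) = 0.6525 I₀.
Need I₃/I₀ = 0.326, so cos²(θ − 47°) = 0.326 / 0.6525 = 0.4996.
θ − 47° = arccos(√0.4996) = 45.0°, giving θ ≈ 47 + 45.0 = 92.0°.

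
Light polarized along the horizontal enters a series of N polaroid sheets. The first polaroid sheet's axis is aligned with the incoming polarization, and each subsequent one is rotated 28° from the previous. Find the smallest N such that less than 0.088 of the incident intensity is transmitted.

First polarizer is aligned with the polarization: full transmission.
Each further stage multiplies by cos²(28°) = 0.7796.
After N polarizers: T = 0.7796^(N−1). Require T < 0.088 ⇒ N−1 > ln(0.088)/ln(0.7796) = 9.76, so N−1 ≥ 10 and N = 11.
Check: N=11 gives T = 0.08293 < 0.088; N=10 gives T = 0.1064.

N = 11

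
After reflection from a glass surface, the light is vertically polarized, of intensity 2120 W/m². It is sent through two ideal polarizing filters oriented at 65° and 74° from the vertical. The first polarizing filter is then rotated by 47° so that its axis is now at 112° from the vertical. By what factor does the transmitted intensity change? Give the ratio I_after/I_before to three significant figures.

I_new/I_old ≈ 0.500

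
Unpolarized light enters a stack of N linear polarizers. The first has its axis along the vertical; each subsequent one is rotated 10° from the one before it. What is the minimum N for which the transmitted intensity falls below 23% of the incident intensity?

N = 27

First polarizer halves the unpolarized light: factor 1/2.
Each further stage multiplies by cos²(10°) = 0.9698.
After N polarizers: T = 0.5·0.9698^(N−1). Require T < 0.23 ⇒ N−1 > ln(0.23/0.5)/ln(0.9698) = 25.36, so N−1 ≥ 26 and N = 27.
Check: N=27 gives T = 0.2256 < 0.23; N=26 gives T = 0.2326.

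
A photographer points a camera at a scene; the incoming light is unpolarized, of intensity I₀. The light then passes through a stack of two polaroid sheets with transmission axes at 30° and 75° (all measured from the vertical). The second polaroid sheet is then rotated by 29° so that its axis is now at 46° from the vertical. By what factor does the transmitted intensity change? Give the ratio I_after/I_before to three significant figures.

Before rotation:
Unpolarized light through the first polarizer → I₁ = ½ I₀, now polarized at 30°.
I₂ = I₁ cos²(75° − 30°) = 0.5 I₀ · cos²(45°) = 0.25 I₀.
After rotation:
Unpolarized light through the first polarizer → I₁ = ½ I₀, now polarized at 30°.
I₂ = I₁ cos²(46° − 30°) = 0.5 I₀ · cos²(16°) = 0.462 I₀.
Ratio = 0.462 / 0.25 = 1.848.

I_new/I_old ≈ 1.85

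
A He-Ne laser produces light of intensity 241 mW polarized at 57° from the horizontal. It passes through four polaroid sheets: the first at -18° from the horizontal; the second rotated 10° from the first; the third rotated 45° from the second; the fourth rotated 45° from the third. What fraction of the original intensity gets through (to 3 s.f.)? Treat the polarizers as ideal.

I₁ = 241 mW · cos²(75°) = 16.14 mW.
I₂ = I₁ · cos²(10°) = 16.14 · 0.9698 = 15.66 mW.
I₃ = I₂ · cos²(45°) = 15.66 · 0.5 = 7.829 mW.
I₄ = I₃ · cos²(45°) = 7.829 · 0.5 = 3.914 mW.
Transmitted fraction = 0.01624.

I/I₀ ≈ 0.0162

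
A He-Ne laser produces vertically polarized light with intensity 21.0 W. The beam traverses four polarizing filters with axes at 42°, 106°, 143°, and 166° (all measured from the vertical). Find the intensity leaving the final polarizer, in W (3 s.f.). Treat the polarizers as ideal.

I ≈ 1.20 W

By Malus's law, I₁ = 21.0 W · cos²(42°) = 11.6 W.
I₂ = I₁ · cos²(64°) = 11.6 · 0.1922 = 2.229 W.
I₃ = I₂ · cos²(37°) = 2.229 · 0.6378 = 1.422 W.
I₄ = I₃ · cos²(23°) = 1.422 · 0.8473 = 1.204 W.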